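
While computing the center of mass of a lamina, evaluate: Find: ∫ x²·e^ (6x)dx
Integration by parts twice:
First: u = x², dv = e^(6x) dx => x²e^(6x)/6 - (2/6)∫ xe^(6x) dx
Second (∫ xe^(6x) dx): xe^(6x)/6 - e^(6x)/36
Combining: e^(6x)(x²/6-2x/36+2/216)+C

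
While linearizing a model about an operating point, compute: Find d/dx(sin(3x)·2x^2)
Product rule: (fg)' = f'g+fg'
f = sin(3x), f' = 3·cos(3x)
g = 2x^2, g' = 4x

Answer: 6·cos(3x)·x^2+4·sin(3x)·x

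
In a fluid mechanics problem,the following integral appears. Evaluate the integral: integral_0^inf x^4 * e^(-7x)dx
This is a Gamma integral. Substitute u = 7x (du = 7 dx):
integral_0^inf x^4 * e^(-7x) dx = (1/7^5) integral_0^inf u^4 * e^(-u) du
= Gamma(5)/7^5 = 4!/7^5 = 24/16807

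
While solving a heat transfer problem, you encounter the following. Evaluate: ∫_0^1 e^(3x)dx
Antiderivative: (1/3)e^(3x)
Evaluate: (1/3)(e^3-1)

Answer: (e^3-1)/3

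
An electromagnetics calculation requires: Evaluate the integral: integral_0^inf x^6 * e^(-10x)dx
This is a Gamma integral. Substitute u = 10x (du = 10 dx):
integral_0^inf x^6*e^(-10x) dx = (1/10^7) integral_0^inf u^6*e^(-u) du
= Gamma(7)/10^7 = 6!/10^7 = 720/10000000

Answer: 9/125000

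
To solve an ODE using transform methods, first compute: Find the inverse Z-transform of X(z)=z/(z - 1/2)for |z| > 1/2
Standard pair: z/(z-a) <-> a^n*u[n] for causal signals
With a=1/2: x[n]=(1/2)^n*u[n]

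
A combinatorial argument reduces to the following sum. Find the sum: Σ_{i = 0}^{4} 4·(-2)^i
Geometric series: S=a(1 - r^n)/(1 - r)
a=4, r=-2, n=5
S=4(1 + 32)/3=44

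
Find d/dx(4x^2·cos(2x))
Product rule: (fg)'=f'g+fg'
f=4x^2, f'=8x
g=cos(2x), g'=-2·sin(2x)

Answer: 8x·cos(2x)-8x^2·sin(2x)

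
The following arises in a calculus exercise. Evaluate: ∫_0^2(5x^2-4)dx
Step 1: Find antiderivative F(x)=(5/3)x^3 - 4x
Step 2: F(2) - F(0)=16/3 - (0)=16/3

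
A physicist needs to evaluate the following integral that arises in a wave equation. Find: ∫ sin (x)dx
Using standard integral: ∫ sin(x) dx=-cos(x) + C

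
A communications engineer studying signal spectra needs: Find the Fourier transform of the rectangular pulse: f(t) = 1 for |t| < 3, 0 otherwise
F(omega) = integral from -3 to 3 of e^(-j * omega * t) dt
= 2 * sin(3 * omega)/omega = 6 * sinc(3 * omega/pi)

Answer: 2 * sin(3 * omega)/omega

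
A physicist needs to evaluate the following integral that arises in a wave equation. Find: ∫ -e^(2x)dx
Since d/dx[e^(2x)] = 2e^(2x), we get -1/2 e^(2x) + C

Answer: (-1/2)e^(2x) + C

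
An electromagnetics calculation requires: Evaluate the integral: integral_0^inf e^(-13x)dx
integral_0^inf e^(-13x) dx=[-1/13*e^(-13x)]_0^inf
=0 - (-1/13)=1/13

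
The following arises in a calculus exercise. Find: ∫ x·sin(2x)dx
By parts: u = x, dv = sin(2x) dx
du = dx, v = -cos(2x)/2
= -x·cos(2x)/2 + sin(2x)/2² + C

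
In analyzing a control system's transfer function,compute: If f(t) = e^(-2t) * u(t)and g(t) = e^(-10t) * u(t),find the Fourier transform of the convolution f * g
By the convolution theorem: F{f*g} = F(omega)*G(omega)
F(omega) = 1/(2+j*omega), G(omega) = 1/(10+j*omega)
F{f*g} = 1/((2+j*omega)(10+j*omega))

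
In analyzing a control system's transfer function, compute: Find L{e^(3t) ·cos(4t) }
First shifting: L{e^(at)f(t)}=F(s-a)
L{cos(4t)}=s/(s²+16)
Shift: (s-3)/((s-3)²+16)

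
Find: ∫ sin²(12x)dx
Using identity sin²(u)=(1 - cos(2u))/2:
∫ (1 - cos(24x))/2 dx=x/2 - sin(24x)/48 + C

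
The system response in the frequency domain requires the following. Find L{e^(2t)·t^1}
First shifting: L{e^(at)f(t)} = F(s-a)
L{t^1} = 1/s^2
Shift s → s-2: 1/(s-2)^2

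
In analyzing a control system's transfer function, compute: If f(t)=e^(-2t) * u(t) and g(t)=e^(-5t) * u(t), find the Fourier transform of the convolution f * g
By the convolution theorem: F{f * g} = F(omega) * G(omega)
F(omega) = 1/(2+j * omega), G(omega) = 1/(5+j * omega)
F{f * g} = 1/((2+j * omega)(5+j * omega))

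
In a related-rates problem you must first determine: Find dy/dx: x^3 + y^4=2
Differentiate: 3x^2 + 4y^3·(dy/dx)=0
dy/dx=-3x^2/(4y^3)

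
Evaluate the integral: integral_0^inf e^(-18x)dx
integral_0^inf e^(-18x) dx = [-1/18 * e^(-18x)]_0^inf
= 0 - (-1/18) = 1/18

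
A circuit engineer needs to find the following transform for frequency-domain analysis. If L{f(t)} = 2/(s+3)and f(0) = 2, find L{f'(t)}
L{f'(t)} = s·F(s) - f(0) = 2s/(s + 3) - 2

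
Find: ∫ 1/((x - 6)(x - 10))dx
Partial fractions: 1/((x-6)(x-10))=A/(x-6)+B/(x-10)
A=-1/4, B=1/4
∫ [-1/4· 1/(x-6)+1/4· 1/(x-10)] dx
=(1/4)[ln|x-10| - ln|x-6|]+C

Answer: (1/4)·ln|(x-10)/(x-6)|+C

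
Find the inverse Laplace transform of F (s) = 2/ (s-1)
L^(-1){2/(s-a)} = c·e^(at)
Here a = 1, c = 2

Answer: 2e^(t)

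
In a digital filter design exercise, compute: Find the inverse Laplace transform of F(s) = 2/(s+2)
L^(-1){2/(s-a)} = c·e^(at)
Here a = -2, c = 2

Answer: 2e^(-2t)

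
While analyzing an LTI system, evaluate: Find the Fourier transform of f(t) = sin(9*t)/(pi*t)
sin(W*t)/(pi*t) = (W/pi)*sinc(W*t/pi) is the impulse response of the ideal low-pass filter with cutoff W (here W = 9).
Its Fourier transform is a rectangular function:
F(omega) = 1 for |omega| < 9, 0 otherwise

Answer: rect(omega/18) [i.e., 1 for |omega| < 9, 0 otherwise]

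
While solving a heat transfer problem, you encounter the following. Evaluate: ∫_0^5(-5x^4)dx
Step 1: Find antiderivative F(x) = -x^5
Step 2: F(5) - F(0) = -3125 - (0) = -3125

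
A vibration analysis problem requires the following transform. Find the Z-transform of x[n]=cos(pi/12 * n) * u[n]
Z{cos(w0*n)*u[n]} = z(z - cos(w0))/(z^2 - 2z*cos(w0) + 1)
With w0 = pi/12: X(z) = z(z - cos(pi/12))/(z^2 - 2z*cos(pi/12) + 1)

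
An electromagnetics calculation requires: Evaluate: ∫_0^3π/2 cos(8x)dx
Antiderivative: sin(8x)/8
Evaluate at bounds: [sin(8·3π/2)/8] - [sin(8·0)/8]
=((0) - (0))/8=0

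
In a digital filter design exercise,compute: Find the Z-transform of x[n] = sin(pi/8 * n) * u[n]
Z{sin(w0*n)*u[n]} = z*sin(w0)/(z^2 - 2z*cos(w0) + 1)
With w0 = pi/8: X(z) = z*sin(pi/8)/(z^2 - 2z*cos(pi/8) + 1)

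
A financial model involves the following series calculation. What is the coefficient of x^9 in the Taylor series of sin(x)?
sin(x)=Σ (-1)^k x^(2k + 1)/(2k + 1)!
For x^9: (-1)^4/9!=1/362880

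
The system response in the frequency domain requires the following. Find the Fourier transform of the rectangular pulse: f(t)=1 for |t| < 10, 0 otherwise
F(omega)=integral from -10 to 10 of e^(-j*omega*t) dt
=2*sin(10*omega)/omega=20*sinc(10*omega/pi)

Answer: 2*sin(10*omega)/omega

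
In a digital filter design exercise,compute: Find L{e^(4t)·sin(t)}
First shifting: L{e^(at)f(t)} = F(s-a)
L{sin(t)} = 1/(s² + 1)
Shift: 1/((s-4)² + 1)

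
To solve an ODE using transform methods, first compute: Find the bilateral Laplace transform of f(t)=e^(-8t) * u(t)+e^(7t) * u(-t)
For e^(-8t) * u(t): L = 1/(s + 8), Re(s) > -8
For e^(7t) * u(-t): L = -1/(s-7), Re(s) < 7
Combined: F(s) = 1/(s + 8) - 1/(s-7), -8 < Re(s) < 7

Answer: 1/(s + 8) - 1/(s-7), ROC: -8 < Re(s) < 7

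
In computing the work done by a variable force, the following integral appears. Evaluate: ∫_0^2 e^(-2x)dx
Antiderivative: (1/(-2))e^(-2x)
Evaluate: (1/(-2))(e^-4-1)

Answer: (e^-4-1)/(-2)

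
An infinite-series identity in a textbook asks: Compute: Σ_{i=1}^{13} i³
Using formula: Σ i^3 = [n(n+1)/2]² = [13·14/2]² = 8281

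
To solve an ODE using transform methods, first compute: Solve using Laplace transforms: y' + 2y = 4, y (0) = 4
Take L of both sides: sY(s)-4+2Y(s) = 4/s
Y(s)(s+2) = 4/s+4
Y(s) = 4/(s(s+2))+4/(s+2)
Partial fractions: 4/(s(s+2)) = 2/s - 2/(s+2)
So Y(s) = 2/s+2/(s+2)
Inverse transform (L^(-1){1/s} = 1, L^(-1){1/(s+2)} = e^(-2t)):

Answer: y(t) = 2+2·e^(-2t)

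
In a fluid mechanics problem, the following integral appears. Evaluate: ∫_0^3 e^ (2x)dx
Antiderivative: (1/2)e^(2x)
Evaluate: (1/2)(e^6 - 1)

Answer: (e^6 - 1)/2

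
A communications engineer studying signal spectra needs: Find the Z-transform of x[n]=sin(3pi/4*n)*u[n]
Z{sin(w0 * n) * u[n]}=z * sin(w0)/(z^2-2z * cos(w0)+1)
With w0=3pi/4: X(z)=z * sin(3pi/4)/(z^2-2z * cos(3pi/4)+1)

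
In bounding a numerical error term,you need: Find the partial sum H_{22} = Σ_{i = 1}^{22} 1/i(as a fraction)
H_22=1 + 1/2 + 1/3 + ... + 1/22
=19093197/5173168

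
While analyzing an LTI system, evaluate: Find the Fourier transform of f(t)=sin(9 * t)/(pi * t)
sin(W*t)/(pi*t) = (W/pi)*sinc(W*t/pi) is the impulse response of the ideal low-pass filter with cutoff W (here W = 9).
Its Fourier transform is a rectangular function:
F(omega) = 1 for |omega| < 9, 0 otherwise

Answer: rect(omega/18) [i.e., 1 for |omega| < 9, 0 otherwise]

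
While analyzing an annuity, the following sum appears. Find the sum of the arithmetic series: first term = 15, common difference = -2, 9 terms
Last term: a_n = 15 + (9 - 1)·-2 = -1
Sum = n(a_1 + a_n)/2 = 9(15 + (-1))/2 = 63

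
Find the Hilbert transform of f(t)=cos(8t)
The Hilbert transform shifts each frequency component by -pi/2.
H{cos(wt)} = sin(wt)
With w = 8: H{cos(8t)} = sin(8t)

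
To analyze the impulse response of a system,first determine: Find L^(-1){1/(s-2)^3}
L^(-1){1/(s-a)^n}=t^(n-1)·e^(at)/(n-1)!
Here a=2, n=3: t^2·e^(2t)/2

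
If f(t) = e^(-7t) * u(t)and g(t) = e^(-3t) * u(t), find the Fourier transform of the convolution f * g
By the convolution theorem: F{f * g} = F(omega) * G(omega)
F(omega) = 1/(7 + j * omega), G(omega) = 1/(3 + j * omega)
F{f * g} = 1/((7 + j * omega)(3 + j * omega))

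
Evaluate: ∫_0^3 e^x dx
Antiderivative: e^x
Evaluate: (e^3-1)

Answer: e^3-1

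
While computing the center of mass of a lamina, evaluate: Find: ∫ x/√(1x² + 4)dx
Let u = x² + 4, du = 2x dx
∫ (1/2)·u^(-1/2) du = √u + C

Answer: √(x² + 4) + C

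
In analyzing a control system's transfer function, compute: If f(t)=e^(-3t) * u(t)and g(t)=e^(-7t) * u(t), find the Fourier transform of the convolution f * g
By the convolution theorem: F{f * g}=F(omega) * G(omega)
F(omega)=1/(3+j * omega), G(omega)=1/(7+j * omega)
F{f * g}=1/((3+j * omega)(7+j * omega))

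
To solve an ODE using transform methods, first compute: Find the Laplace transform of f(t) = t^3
L{t^n}=n!/s^(n+1)
L{t^3}=3!/s^4=6/s^4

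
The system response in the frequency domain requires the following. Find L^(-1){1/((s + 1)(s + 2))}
Partial fractions: 1/((s + 1)(s + 2))=A/(s + 1) + B/(s + 2)
Cover-up: A=1/(s + 2)|_{s=-1}=1; B=1/(s + 1)|_{s=-2}=-1
L^(-1)=e^(-t) - e^(-2t)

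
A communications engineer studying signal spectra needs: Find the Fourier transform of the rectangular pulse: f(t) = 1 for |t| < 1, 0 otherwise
F(omega) = integral from -1 to 1 of e^(-j * omega * t) dt
= 2 * sin(1 * omega)/omega = 2 * sinc(1 * omega/pi)

Answer: 2 * sin(1 * omega)/omega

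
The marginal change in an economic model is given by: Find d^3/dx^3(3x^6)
Apply power rule 3 times:
d^1: 18x^5
d^2: 90x^4
d^3: 360x^3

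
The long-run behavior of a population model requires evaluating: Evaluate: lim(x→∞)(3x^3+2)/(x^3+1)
Divide numerator and denominator by x^3:
lim (3 + 2/x^3)/(1 + 1/x^3) = 3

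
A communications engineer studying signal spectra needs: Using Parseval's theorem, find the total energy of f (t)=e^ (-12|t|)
Parseval's theorem: E = integral |f(t)|^2 dt = (1/2pi) integral |F(omega)|^2 domega
E = integral_{-inf}^{inf} e^(-24|t|) dt = 2*integral_0^inf e^(-24t) dt = 2/(2*12) = 1/12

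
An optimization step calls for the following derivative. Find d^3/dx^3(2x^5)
Apply power rule 3 times:
d^1: 10x^4
d^2: 40x^3
d^3: 120x^2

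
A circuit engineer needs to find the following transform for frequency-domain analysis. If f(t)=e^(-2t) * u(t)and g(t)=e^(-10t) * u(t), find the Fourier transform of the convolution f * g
By the convolution theorem: F{f * g} = F(omega) * G(omega)
F(omega) = 1/(2+j * omega), G(omega) = 1/(10+j * omega)
F{f * g} = 1/((2+j * omega)(10+j * omega))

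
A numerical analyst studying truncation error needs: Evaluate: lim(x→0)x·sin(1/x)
Squeeze theorem: -|x| ≤ x·sin(1/x) ≤ |x|
Since x → 0 as x → 0, by squeeze theorem the limit is 0

Answer: 0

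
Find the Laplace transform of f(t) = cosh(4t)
L{cosh(at)} = s/(s²-a²)
L{cosh(4t)} = s/(s²-16)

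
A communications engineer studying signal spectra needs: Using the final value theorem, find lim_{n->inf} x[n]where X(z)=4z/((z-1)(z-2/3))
Final value theorem: lim x[n]=lim_{z->1} (z-1)*X(z)
(z-1)*X(z)=4z/(z-2/3)
As z->1: 4/(1-2/3)=4/(1/3)=12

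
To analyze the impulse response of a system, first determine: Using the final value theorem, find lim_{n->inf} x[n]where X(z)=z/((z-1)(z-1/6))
Final value theorem: lim x[n]=lim_{z->1} (z-1)*X(z)
(z-1)*X(z)=z/(z-1/6)
As z->1: 1/(1-1/6)=1/(5/6)=6/5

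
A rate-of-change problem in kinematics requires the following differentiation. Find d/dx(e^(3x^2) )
Chain rule: d/dx[e^u] = e^u · u' where u = 3x^2
u' = 6x

Answer: 6x·e^(3x^2)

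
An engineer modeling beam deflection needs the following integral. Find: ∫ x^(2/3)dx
Power rule: ∫ x^(2/3) dx = x^(5/3)/(5/3) + C

Answer: (3/5)·x^(5/3) + C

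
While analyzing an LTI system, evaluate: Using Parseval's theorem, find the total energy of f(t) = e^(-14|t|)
Parseval's theorem: E=integral |f(t)|^2 dt=(1/2pi) integral |F(omega)|^2 domega
E=integral_{-inf}^{inf} e^(-28|t|) dt=2*integral_0^inf e^(-28t) dt=2/(2*14)=1/14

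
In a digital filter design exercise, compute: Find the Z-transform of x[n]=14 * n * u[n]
Z{n * u[n]}=z/(z-1)^2
By linearity: Z{14 * n * u[n]}=14z/(z-1)^2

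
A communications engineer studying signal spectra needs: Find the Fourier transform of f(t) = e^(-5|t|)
Using the standard pair: F{e^(-a|t|)} = 2a/(a^2 + omega^2)
With a = 5: F(omega) = 10/(25 + omega^2)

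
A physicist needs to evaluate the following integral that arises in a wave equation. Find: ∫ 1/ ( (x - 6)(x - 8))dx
Partial fractions: 1/((x-6)(x-8)) = A/(x-6)+B/(x-8)
A = -1/2, B = 1/2
∫ [-1/2· 1/(x-6)+1/2· 1/(x-8)] dx
= (1/2)[ln|x-8| - ln|x-6|]+C

Answer: (1/2)·ln|(x-8)/(x-6)|+C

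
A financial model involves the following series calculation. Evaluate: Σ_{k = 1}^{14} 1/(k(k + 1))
Partial fractions: 1/(k(k + 1)) = 1/k - 1/(k + 1)
Telescoping sum: 1(1 - 1/15) = 1·14/15

Answer: 14/15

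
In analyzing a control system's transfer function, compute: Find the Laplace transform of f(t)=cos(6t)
L{cos(wt)} = s/(s² + w²)
L{cos(6t)} = s/(s² + 36)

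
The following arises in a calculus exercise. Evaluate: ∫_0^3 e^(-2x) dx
Antiderivative: (1/(-2))e^(-2x)
Evaluate: (1/(-2))(e^-6 - 1)

Answer: (e^-6 - 1)/(-2)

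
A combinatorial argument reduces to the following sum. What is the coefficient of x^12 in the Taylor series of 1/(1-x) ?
1/(1-x) = Σ x^n for |x|<1
All coefficients are 1

Answer: 1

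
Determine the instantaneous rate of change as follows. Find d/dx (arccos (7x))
d/dx[arccos(u)]=-u'/√(1-u²), u=7x, u'=7

Answer: -7/√(1 - 49x²)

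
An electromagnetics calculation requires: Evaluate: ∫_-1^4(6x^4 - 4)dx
Step 1: Find antiderivative F(x) = (6/5)x^5 - 4x
Step 2: F(4) - F(-1) = 6064/5 - (14/5) = 1210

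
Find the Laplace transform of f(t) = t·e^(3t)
L{t·e^(at)}=1/(s-a)²
L{t·e^(3t)}=1/(s-3)²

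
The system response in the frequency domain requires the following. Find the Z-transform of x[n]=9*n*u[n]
Z{n*u[n]} = z/(z-1)^2
By linearity: Z{9*n*u[n]} = 9z/(z-1)^2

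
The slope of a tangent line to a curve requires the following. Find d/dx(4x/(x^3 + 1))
Quotient rule: (f/g)'=(f'g - fg')/g²
f=4x, f'=4
g=x^3+1, g'=3x^2

Answer: (4·(x^3+1)-12x^3)/(x^3+1)²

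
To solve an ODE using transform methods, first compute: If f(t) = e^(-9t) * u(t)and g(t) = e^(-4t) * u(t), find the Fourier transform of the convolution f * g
By the convolution theorem: F{f * g} = F(omega) * G(omega)
F(omega) = 1/(9 + j * omega), G(omega) = 1/(4 + j * omega)
F{f * g} = 1/((9 + j * omega)(4 + j * omega))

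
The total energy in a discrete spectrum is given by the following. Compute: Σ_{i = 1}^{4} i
Using formula: Σ i^1 = n(n + 1)/2 = 4·5/2 = 10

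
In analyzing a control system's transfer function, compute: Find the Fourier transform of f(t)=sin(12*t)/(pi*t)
sin(W*t)/(pi*t) = (W/pi)*sinc(W*t/pi) is the impulse response of the ideal low-pass filter with cutoff W (here W = 12).
Its Fourier transform is a rectangular function:
F(omega) = 1 for |omega| < 12, 0 otherwise

Answer: rect(omega/24) [i.e., 1 for |omega| < 12, 0 otherwise]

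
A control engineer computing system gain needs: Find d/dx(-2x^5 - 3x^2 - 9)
Power rule: d/dx(ax^n) = n·a·x^(n-1)
Term by term: -10·x^4-6·x

Answer: -10x^4-6x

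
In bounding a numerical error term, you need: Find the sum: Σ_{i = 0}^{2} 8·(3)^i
Geometric series: S=a(1 - r^n)/(1 - r)
a=8, r=3, n=3
S=8(1 - 27)/-2=104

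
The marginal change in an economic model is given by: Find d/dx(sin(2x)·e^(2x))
Product rule: (fg)'=f'g+fg'
f=sin(2x), f'=2·cos(2x)
g=e^(2x), g'=2·e^(2x)

Answer: 2·cos(2x)·e^(2x)+2·sin(2x)·e^(2x)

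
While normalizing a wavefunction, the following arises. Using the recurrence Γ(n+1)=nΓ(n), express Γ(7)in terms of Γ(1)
Γ(7) = 6Γ(6) = 6·5Γ(5) = ... = 6!·Γ(1) = 720·Γ(1)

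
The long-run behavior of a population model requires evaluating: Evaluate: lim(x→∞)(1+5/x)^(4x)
Rewrite as [(1 + 5/x)^x]^4.
lim(1 + 5/x)^x = e^5, so limit = (e^5)^4 = e^20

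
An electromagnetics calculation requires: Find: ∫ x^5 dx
Using power rule: ∫ x^5 dx = 1/6 x^6+C = (1/6)x^6+C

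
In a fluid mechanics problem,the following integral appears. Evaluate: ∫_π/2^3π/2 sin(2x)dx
Antiderivative: -cos(2x)/2
Evaluate at bounds: [-cos(2·3π/2)/2] - [-cos(2·π/2)/2]
=(-(-1) + (-1))/2=0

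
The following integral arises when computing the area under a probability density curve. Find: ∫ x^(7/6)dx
Power rule: ∫ x^(7/6) dx=x^(13/6)/(13/6)+C

Answer: (6/13)·x^(13/6)+C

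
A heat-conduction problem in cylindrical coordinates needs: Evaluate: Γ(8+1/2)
Γ(n+1/2) = (2n)!√π/(4^n·n!)
= 20922789888000√π/(65536·40320) = (2027025/256)·√π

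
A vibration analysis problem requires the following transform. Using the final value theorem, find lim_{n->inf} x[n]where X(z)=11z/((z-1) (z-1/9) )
Final value theorem: lim x[n]=lim_{z->1} (z-1)*X(z)
(z-1)*X(z)=11z/(z-1/9)
As z->1: 11/(1 - 1/9)=11/(8/9)=99/8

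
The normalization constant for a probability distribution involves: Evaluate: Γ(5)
Γ(n)=(n-1)! for positive integers
Γ(5)=4!=24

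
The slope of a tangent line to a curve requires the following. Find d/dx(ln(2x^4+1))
Chain rule: d/dx[ln(u)]=u'/u where u=2x^4 + 1
u'=8x^3

Answer: (8x^3)/(2x^4 + 1)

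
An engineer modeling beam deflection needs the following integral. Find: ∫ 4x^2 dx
Using power rule: ∫ 4x^2 dx = 4/3 x^3+C = (4/3)x^3+C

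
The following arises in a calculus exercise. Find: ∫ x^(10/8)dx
Power rule: ∫ x^(5/4) dx = x^(9/4)/(9/4) + C

Answer: (4/9)·x^(9/4) + C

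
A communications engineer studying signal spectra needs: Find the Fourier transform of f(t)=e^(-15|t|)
Using the standard pair: F{e^(-a|t|)}=2a/(a^2 + omega^2)
With a=15: F(omega)=30/(225 + omega^2)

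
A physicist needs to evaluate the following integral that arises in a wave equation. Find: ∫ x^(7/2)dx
Power rule: ∫ x^(7/2) dx=x^(9/2)/(9/2) + C

Answer: (2/9)·x^(9/2) + C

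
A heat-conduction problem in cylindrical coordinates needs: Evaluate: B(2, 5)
B(x,y) = Γ(x)Γ(y)/Γ(x + y) = (x-1)!(y-1)!/(x + y-1)!
B(2,5) = 1!·4!/6! = 1/30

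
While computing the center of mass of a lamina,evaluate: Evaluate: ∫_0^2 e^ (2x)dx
Antiderivative: (1/2)e^(2x)
Evaluate: (1/2)(e^4 - 1)

Answer: (e^4 - 1)/2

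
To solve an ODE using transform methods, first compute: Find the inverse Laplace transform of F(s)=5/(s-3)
L^(-1){5/(s-a)} = c·e^(at)
Here a = 3, c = 5

Answer: 5e^(3t)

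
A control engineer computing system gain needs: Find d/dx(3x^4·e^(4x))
Product rule: (fg)' = f'g+fg'
f = 3x^4, f' = 12x^3
g = e^(4x), g' = 4·e^(4x)

Answer: 12x^3·e^(4x)+12x^4·e^(4x)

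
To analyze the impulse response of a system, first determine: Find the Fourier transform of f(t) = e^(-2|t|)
Using the standard pair: F{e^(-a|t|)} = 2a/(a^2+omega^2)
With a = 2: F(omega) = 4/(4+omega^2)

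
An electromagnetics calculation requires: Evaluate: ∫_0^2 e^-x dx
Antiderivative: -e^-x
Evaluate: -(e^-2-1)

Answer: (e^-2-1)/(-1)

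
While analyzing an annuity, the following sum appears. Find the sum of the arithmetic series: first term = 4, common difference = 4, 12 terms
Last term: a_n = 4+(12-1)·4 = 48
Sum = n(a_1+a_n)/2 = 12(4+48)/2 = 312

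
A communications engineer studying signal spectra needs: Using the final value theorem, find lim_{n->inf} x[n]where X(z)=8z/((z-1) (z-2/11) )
Final value theorem: lim x[n]=lim_{z->1} (z-1) * X(z)
(z-1) * X(z)=8z/(z-2/11)
As z->1: 8/(1-2/11)=8/(9/11)=88/9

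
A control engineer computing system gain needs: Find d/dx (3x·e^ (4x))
Product rule: (fg)'=f'g+fg'
f=3x, f'=3
g=e^(4x), g'=4·e^(4x)

Answer: 3·e^(4x)+12x·e^(4x)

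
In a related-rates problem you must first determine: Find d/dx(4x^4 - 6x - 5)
Power rule: d/dx(ax^n) = n·a·x^(n-1)
Term by term: 16·x^3-6

Answer: 16x^3-6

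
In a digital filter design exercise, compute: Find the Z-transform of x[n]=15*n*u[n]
Z{n*u[n]}=z/(z-1)^2
By linearity: Z{15*n*u[n]}=15z/(z-1)^2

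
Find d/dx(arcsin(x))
d/dx[arcsin(u)] = u'/√(1-u²), u = x, u' = 1

Answer: 1/√(1-x²)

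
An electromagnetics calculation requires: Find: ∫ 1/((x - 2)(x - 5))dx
Partial fractions: 1/((x-2)(x-5)) = A/(x-2)+B/(x-5)
A = -1/3, B = 1/3
∫ [-1/3· 1/(x-2)+1/3· 1/(x-5)] dx
= (1/3)[ln|x-5| - ln|x-2|]+C

Answer: (1/3)·ln|(x-5)/(x-2)|+C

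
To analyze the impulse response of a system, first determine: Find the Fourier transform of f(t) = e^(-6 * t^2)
The Fourier transform of a Gaussian e^(-a*t^2) is sqrt(pi/a)*e^(-omega^2/(4a)).
With a = 6: F(omega) = sqrt(pi/6)*e^(-omega^2/24)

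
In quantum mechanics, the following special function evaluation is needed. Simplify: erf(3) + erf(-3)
erf is odd: erf(-3)=-erf(3)
erf(3)+erf(-3)=erf(3) - erf(3)=0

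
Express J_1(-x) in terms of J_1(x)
For integer n: J_n(-x)=(-1)^n J_n(x)
With n=1: J_1(-x)=(-1)^1 J_1(x)=-J_1(x)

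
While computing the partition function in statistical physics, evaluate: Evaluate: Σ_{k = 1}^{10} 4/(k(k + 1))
Partial fractions: 4/(k(k+1)) = 4/k - 4/(k+1)
Telescoping sum: 4(1-1/11) = 4·10/11

Answer: 40/11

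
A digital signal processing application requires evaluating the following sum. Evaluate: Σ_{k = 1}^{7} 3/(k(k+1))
Partial fractions: 3/(k(k + 1)) = 3/k - 3/(k + 1)
Telescoping sum: 3(1 - 1/8) = 3·7/8

Answer: 21/8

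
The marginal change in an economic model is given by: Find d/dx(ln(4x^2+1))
Chain rule: d/dx[ln(u)] = u'/u where u = 4x^2+1
u' = 8x

Answer: (8x)/(4x^2+1)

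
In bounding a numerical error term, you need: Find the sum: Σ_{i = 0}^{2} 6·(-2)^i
Geometric series: S=a(1 - r^n)/(1 - r)
a=6, r=-2, n=3
S=6(1 + 8)/3=18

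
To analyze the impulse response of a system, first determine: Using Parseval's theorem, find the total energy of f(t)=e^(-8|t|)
Parseval's theorem: E=integral |f(t)|^2 dt=(1/2pi) integral |F(omega)|^2 domega
E=integral_{-inf}^{inf} e^(-16|t|) dt=2 * integral_0^inf e^(-16t) dt=2/(2 * 8)=1/8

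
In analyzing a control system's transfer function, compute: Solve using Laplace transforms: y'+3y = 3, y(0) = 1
Take L of both sides: sY(s) - 1 + 3Y(s)=3/s
Y(s)(s + 3)=3/s + 1
Y(s)=3/(s(s + 3)) + 1/(s + 3)
Partial fractions: 3/(s(s + 3))=1/s - 1/(s + 3)
So Y(s)=1/s
Inverse transform (L^(-1){1/s}=1, L^(-1){1/(s + 3)}=e^(-3t)):

Answer: y(t)=1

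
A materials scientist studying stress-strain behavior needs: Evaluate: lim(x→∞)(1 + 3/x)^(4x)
Rewrite as [(1 + 3/x)^x]^4.
lim(1 + 3/x)^x=e^3, so limit=(e^3)^4=e^12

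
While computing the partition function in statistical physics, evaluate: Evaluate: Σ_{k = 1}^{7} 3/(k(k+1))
Partial fractions: 3/(k(k + 1))=3/k - 3/(k + 1)
Telescoping sum: 3(1 - 1/8)=3·7/8

Answer: 21/8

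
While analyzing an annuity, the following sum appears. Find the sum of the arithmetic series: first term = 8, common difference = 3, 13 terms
Last term: a_n = 8 + (13 - 1)·3 = 44
Sum = n(a_1 + a_n)/2 = 13(8 + 44)/2 = 338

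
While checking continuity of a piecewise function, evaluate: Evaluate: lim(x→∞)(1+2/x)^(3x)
Rewrite as [(1 + 2/x)^x]^3.
lim(1 + 2/x)^x=e^2, so limit=(e^2)^3=e^6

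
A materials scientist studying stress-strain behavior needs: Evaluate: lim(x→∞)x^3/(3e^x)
Apply L'Hôpital 3 times (∞/∞ each time):
Eventually get 3!/(3e^x) → 0

Answer: 0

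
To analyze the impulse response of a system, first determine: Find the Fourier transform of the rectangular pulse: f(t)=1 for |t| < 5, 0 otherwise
F(omega) = integral from -5 to 5 of e^(-j*omega*t) dt
= 2*sin(5*omega)/omega = 10*sinc(5*omega/pi)

Answer: 2*sin(5*omega)/omega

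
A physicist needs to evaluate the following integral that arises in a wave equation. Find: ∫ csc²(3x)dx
Since d/dx[-cot(3x)] = 3csc²(3x), integral = -cot(3x)/3 + C

Answer: (-1/3)cot(3x) + C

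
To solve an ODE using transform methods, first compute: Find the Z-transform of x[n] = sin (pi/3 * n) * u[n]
Z{sin(w0*n)*u[n]} = z*sin(w0)/(z^2-2z*cos(w0)+1)
With w0 = pi/3: X(z) = z*sin(pi/3)/(z^2-2z*cos(pi/3)+1)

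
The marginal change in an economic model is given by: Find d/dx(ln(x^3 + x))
Chain rule: d/dx[ln(u)] = u'/u where u = x^3+x
u' = 3x^2+1

Answer: (3x^2+1)/(x^3+x)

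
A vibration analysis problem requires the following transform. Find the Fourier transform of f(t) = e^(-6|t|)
Using the standard pair: F{e^(-a|t|)}=2a/(a^2 + omega^2)
With a=6: F(omega)=12/(36 + omega^2)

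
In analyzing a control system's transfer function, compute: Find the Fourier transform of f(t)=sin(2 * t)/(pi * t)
sin(W*t)/(pi*t) = (W/pi)*sinc(W*t/pi) is the impulse response of the ideal low-pass filter with cutoff W (here W = 2).
Its Fourier transform is a rectangular function:
F(omega) = 1 for |omega| < 2, 0 otherwise

Answer: rect(omega/4) [i.e., 1 for |omega| < 2, 0 otherwise]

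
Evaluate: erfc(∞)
erfc(x) = 1 - erf(x); erfc(∞) = 1 - erf(∞) = 1 - 1 = 0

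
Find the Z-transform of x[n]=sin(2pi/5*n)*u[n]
Z{sin(w0 * n) * u[n]} = z * sin(w0)/(z^2-2z * cos(w0)+1)
With w0 = 2pi/5: X(z) = z * sin(2pi/5)/(z^2-2z * cos(2pi/5)+1)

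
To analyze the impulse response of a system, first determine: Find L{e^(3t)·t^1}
First shifting: L{e^(at)f(t)}=F(s-a)
L{t^1}=1/s^2
Shift s → s-3: 1/(s-3)^2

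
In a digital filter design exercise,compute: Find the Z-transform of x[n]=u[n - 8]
Using the time-shift property: Z{u[n-8]} = z^(-8)*z/(z-1)
= z^(-7)/(z-1)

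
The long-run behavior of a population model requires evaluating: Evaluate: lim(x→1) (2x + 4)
Polynomial is continuous, so substitute x = 1:
2·1 + 4 = 6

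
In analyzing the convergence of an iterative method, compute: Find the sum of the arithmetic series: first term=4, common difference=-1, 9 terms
Last term: a_n=4 + (9 - 1)·-1=-4
Sum=n(a_1 + a_n)/2=9(4 + (-4))/2=0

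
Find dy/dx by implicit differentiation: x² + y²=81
Differentiate both sides: 2x+2y·(dy/dx)=0
Solve: dy/dx=-2x/(2y)=-x/y

Answer: dy/dx=-x/y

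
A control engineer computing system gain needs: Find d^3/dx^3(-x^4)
Apply power rule 3 times:
d^1: -4x^3
d^2: -12x^2
d^3: -24x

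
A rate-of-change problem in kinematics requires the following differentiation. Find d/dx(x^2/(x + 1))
Quotient rule: (f/g)' = (f'g - fg')/g²
f = x^2, f' = 2x
g = x + 1, g' = 1

Answer: (2x·(x + 1) - x^2)/(x + 1)²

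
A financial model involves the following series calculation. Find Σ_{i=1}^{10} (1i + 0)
=1·Σ i + 0·10=1·55 + 0=55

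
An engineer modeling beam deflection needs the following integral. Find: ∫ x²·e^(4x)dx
Integration by parts twice:
First: u = x², dv = e^(4x) dx => x²e^(4x)/4 - (2/4)∫ xe^(4x) dx
Second (∫ xe^(4x) dx): xe^(4x)/4 - e^(4x)/16
Combining: e^(4x)(x²/4-2x/16+2/64)+C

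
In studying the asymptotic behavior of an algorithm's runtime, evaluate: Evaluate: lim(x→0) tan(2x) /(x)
tan(u) ≈ u for small u:
tan(2x)/(x) ≈ 2x/(x) = 2/1

Answer: 2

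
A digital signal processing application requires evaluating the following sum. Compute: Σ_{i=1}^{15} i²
Using formula: Σ i^2 = n(n + 1)(2n + 1)/6 = 15·16·31/6 = 1240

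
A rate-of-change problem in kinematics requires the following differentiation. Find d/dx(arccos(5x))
d/dx[arccos(u)]=-u'/√(1-u²), u=5x, u'=5

Answer: -5/√(1-25x²)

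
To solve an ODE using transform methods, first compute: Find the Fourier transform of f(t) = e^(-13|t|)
Using the standard pair: F{e^(-a|t|)} = 2a/(a^2+omega^2)
With a = 13: F(omega) = 26/(169+omega^2)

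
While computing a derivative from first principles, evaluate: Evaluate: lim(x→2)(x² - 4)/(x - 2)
Factor: (x² - 4) = (x-2)(x+2)
Cancel (x-2): lim(x→2) (x+2) = 4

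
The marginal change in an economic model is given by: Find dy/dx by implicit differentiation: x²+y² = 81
Differentiate both sides: 2x + 2y·(dy/dx) = 0
Solve: dy/dx = -2x/(2y) = -x/y

Answer: dy/dx = -x/y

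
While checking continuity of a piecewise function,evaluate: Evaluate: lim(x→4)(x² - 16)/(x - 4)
Factor: (x² - 16) = (x-4)(x+4)
Cancel (x-4): lim(x→4) (x+4) = 8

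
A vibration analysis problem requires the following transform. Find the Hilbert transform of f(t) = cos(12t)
The Hilbert transform shifts each frequency component by -pi/2.
H{cos(wt)} = sin(wt)
With w = 12: H{cos(12t)} = sin(12t)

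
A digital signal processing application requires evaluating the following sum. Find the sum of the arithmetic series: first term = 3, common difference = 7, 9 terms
Last term: a_n=3 + (9 - 1)·7=59
Sum=n(a_1 + a_n)/2=9(3 + 59)/2=279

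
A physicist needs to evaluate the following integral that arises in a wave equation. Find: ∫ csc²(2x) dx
Since d/dx[-cot(2x)] = 2csc²(2x), integral = -cot(2x)/2+C

Answer: (-1/2)cot(2x)+C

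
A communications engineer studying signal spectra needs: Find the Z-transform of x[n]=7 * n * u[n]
Z{n * u[n]} = z/(z-1)^2
By linearity: Z{7 * n * u[n]} = 7z/(z-1)^2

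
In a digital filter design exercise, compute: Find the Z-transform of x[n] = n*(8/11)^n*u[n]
Using the property Z{n*a^n*u[n]} = az/(z-a)^2
With a = 8/11: X(z) = (8/11)z/(z - 8/11)^2, |z| > 8/11

Answer: (8/11)z/(z - 8/11)^2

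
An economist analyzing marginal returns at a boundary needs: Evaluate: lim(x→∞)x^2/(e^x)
Apply L'Hôpital 2 times (∞/∞ each time):
Eventually get 2!/(e^x) → 0

Answer: 0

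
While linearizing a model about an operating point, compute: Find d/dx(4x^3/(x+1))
Quotient rule: (f/g)' = (f'g - fg')/g²
f = 4x^3, f' = 12x^2
g = x + 1, g' = 1

Answer: (12x^2·(x + 1) - 4x^3)/(x + 1)²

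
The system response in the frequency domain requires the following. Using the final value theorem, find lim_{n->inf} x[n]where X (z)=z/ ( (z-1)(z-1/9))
Final value theorem: lim x[n]=lim_{z->1} (z-1) * X(z)
(z-1) * X(z)=z/(z-1/9)
As z->1: 1/(1-1/9)=1/(8/9)=9/8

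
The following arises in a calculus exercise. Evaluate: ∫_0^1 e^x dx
Antiderivative: e^x
Evaluate: (e^1-1)

Answer: e^1-1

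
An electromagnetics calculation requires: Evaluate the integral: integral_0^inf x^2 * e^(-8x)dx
This is a Gamma integral. Substitute u=8x (du=8 dx):
integral_0^inf x^2*e^(-8x) dx=(1/8^3) integral_0^inf u^2*e^(-u) du
=Gamma(3)/8^3=2!/8^3=2/512

Answer: 1/256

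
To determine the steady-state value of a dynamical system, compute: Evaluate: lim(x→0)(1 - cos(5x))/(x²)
Using 1-cos(u) ≈ u²/2 for small u:
(1-cos(5x)) ≈ (5x)²/2=25x²/2
So limit=25/(2·1)=25/2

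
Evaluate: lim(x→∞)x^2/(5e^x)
Apply L'Hôpital 2 times (∞/∞ each time):
Eventually get 2!/(5e^x) → 0

Answer: 0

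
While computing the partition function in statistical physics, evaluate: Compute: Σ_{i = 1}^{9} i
Using formula: Σ i^1=n(n + 1)/2=9·10/2=45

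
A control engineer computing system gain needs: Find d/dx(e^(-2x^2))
Chain rule: d/dx[e^u]=e^u · u' where u=-2x^2
u'=-4x

Answer: -4x·e^(-2x^2)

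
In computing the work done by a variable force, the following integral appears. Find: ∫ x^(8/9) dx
Power rule: ∫ x^(8/9) dx = x^(17/9)/(17/9)+C

Answer: (9/17)·x^(17/9)+C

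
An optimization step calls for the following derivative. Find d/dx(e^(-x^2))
Chain rule: d/dx[e^u] = e^u · u' where u = -x^2
u' = -2x

Answer: -2x·e^(-x^2)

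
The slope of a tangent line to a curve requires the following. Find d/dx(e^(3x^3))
Chain rule: d/dx[e^u]=e^u · u' where u=3x^3
u'=9x^2

Answer: 9x^2·e^(3x^3)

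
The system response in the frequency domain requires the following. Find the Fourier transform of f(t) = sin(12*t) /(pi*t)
sin(W*t)/(pi*t) = (W/pi)*sinc(W*t/pi) is the impulse response of the ideal low-pass filter with cutoff W (here W = 12).
Its Fourier transform is a rectangular function:
F(omega) = 1 for |omega| < 12, 0 otherwise

Answer: rect(omega/24) [i.e., 1 for |omega| < 12, 0 otherwise]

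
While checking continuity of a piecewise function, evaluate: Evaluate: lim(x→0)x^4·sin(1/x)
Squeeze theorem: -|x^4| ≤ x^4·sin(1/x) ≤ |x^4|
Since x^4 → 0 as x → 0, by squeeze theorem the limit is 0

Answer: 0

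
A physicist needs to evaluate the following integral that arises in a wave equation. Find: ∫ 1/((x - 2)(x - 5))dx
Partial fractions: 1/((x-2)(x-5))=A/(x-2)+B/(x-5)
A=-1/3, B=1/3
∫ [-1/3· 1/(x-2)+1/3· 1/(x-5)] dx
=(1/3)[ln|x-5| - ln|x-2|]+C

Answer: (1/3)·ln|(x-5)/(x-2)|+C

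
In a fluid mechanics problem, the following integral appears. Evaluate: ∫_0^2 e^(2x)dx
Antiderivative: (1/2)e^(2x)
Evaluate: (1/2)(e^4 - 1)

Answer: (e^4 - 1)/2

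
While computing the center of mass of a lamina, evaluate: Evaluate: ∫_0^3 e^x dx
Antiderivative: e^x
Evaluate: (e^3 - 1)

Answer: e^3 - 1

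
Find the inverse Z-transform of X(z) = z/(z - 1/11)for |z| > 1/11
Standard pair: z/(z-a) <-> a^n * u[n] for causal signals
With a=1/11: x[n]=(1/11)^n * u[n]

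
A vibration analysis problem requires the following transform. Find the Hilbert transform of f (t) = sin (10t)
The Hilbert transform shifts each frequency component by -pi/2.
H{sin(wt)} = -cos(wt)
With w = 10: H{sin(10t)} = -cos(10t)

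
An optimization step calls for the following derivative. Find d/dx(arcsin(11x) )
d/dx[arcsin(u)] = u'/√(1-u²), u = 11x, u' = 11

Answer: 11/√(1-121x²)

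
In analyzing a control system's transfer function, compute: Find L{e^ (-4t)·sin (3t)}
First shifting: L{e^(at)f(t)} = F(s-a)
L{sin(3t)} = 3/(s² + 9)
Shift: 3/((s + 4)² + 9)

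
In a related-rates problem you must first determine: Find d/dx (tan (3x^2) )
Chain rule: d/dx[tan(u)]=sec²(u)·u' where u=3x^2
u'=6x

Answer: 6x·sec²(3x^2)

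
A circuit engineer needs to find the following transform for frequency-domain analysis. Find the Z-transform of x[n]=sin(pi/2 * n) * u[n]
Z{sin(w0 * n) * u[n]}=z * sin(w0)/(z^2 - 2z * cos(w0) + 1)
With w0=pi/2: X(z)=z * sin(pi/2)/(z^2 - 2z * cos(pi/2) + 1)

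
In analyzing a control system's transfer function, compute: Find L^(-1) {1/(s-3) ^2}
L^(-1){1/(s-a)^n}=t^(n-1)·e^(at)/(n-1)!
Here a=3, n=2: t^1·e^(3t)/1

Answer: t·e^(3t)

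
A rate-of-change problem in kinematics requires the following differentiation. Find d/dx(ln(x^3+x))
Chain rule: d/dx[ln(u)] = u'/u where u = x^3 + x
u' = 3x^2 + 1

Answer: (3x^2 + 1)/(x^3 + x)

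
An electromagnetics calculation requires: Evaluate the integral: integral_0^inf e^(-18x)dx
integral_0^inf e^(-18x) dx = [-1/18 * e^(-18x)]_0^inf
= 0 - (-1/18) = 1/18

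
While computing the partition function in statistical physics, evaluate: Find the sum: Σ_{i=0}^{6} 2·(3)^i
Geometric series: S=a(1 - r^n)/(1 - r)
a=2, r=3, n=7
S=2(1 - 2187)/-2=2186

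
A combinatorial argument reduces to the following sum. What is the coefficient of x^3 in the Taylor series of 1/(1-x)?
1/(1-x)=Σ x^n for |x|<1
All coefficients are 1

Answer: 1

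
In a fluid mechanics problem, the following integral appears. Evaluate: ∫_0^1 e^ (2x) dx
Antiderivative: (1/2)e^(2x)
Evaluate: (1/2)(e^2-1)

Answer: (e^2-1)/2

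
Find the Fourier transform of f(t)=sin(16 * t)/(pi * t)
sin(W * t)/(pi * t) = (W/pi) * sinc(W * t/pi) is the impulse response of the ideal low-pass filter with cutoff W (here W = 16).
Its Fourier transform is a rectangular function:
F(omega) = 1 for |omega| < 16, 0 otherwise

Answer: rect(omega/32) [i.e., 1 for |omega| < 16, 0 otherwise]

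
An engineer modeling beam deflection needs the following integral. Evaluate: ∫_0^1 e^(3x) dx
Antiderivative: (1/3)e^(3x)
Evaluate: (1/3)(e^3 - 1)

Answer: (e^3 - 1)/3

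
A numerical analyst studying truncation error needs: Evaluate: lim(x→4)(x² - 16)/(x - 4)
Factor: (x² - 16)=(x-4)(x + 4)
Cancel (x-4): lim(x→4) (x + 4)=8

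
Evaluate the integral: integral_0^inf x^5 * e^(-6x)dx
This is a Gamma integral. Substitute u=6x (du=6 dx):
integral_0^inf x^5 * e^(-6x) dx=(1/6^6) integral_0^inf u^5 * e^(-u) du
=Gamma(6)/6^6=5!/6^6=120/46656

Answer: 5/1944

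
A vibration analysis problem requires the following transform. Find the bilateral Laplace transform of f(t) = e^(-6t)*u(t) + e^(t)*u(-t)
For e^(-6t) * u(t): L=1/(s+6), Re(s) > -6
For e^(t) * u(-t): L=-1/(s-1), Re(s) < 1
Combined: F(s)=1/(s+6)-1/(s-1), -6 < Re(s) < 1

Answer: 1/(s+6)-1/(s-1), ROC: -6 < Re(s) < 1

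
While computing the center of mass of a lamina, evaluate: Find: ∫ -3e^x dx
Since d/dx[e^x] = +e^x, we get -3e^x+C

Answer: -3e^x+C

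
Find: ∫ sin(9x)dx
Using substitution u = 9x: ∫ sin(u) du/9 = -cos(u)/9 + C

Answer: (-1/9)cos(9x) + C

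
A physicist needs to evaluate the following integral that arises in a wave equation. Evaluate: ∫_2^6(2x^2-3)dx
Step 1: Find antiderivative F(x)=(2/3)x^3-3x
Step 2: F(6) - F(2)=126 - (-2/3)=380/3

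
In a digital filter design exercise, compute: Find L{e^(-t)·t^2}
First shifting: L{e^(at)f(t)}=F(s-a)
L{t^2}=2/s^3
Shift s → s + 1: 2/(s + 1)^3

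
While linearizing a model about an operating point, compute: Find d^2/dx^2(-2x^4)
Apply power rule 2 times:
d^1: -8x^3
d^2: -24x^2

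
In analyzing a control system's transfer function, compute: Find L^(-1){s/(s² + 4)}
L^(-1){s/(s² + w²)} = cos(wt)
Here w = 2

Answer: cos(2t)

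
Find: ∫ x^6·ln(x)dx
By parts: u=ln(x), dv=x^6 dx
du=1/x dx, v=x^7/7
=x^7·ln(x)/7 - ∫ x^6/7 dx
=x^7·ln(x)/7 - x^7/49+C

Answer: x^7(ln(x)/7-1/49)+C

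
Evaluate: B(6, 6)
B(x,y) = Γ(x)Γ(y)/Γ(x+y) = (x-1)!(y-1)!/(x+y-1)!
B(6,6) = 5!·5!/11! = 1/2772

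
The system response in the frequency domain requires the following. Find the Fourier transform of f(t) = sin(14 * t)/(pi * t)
sin(W*t)/(pi*t)=(W/pi)*sinc(W*t/pi) is the impulse response of the ideal low-pass filter with cutoff W (here W=14).
Its Fourier transform is a rectangular function:
F(omega)=1 for |omega| < 14, 0 otherwise

Answer: rect(omega/28) [i.e., 1 for |omega| < 14, 0 otherwise]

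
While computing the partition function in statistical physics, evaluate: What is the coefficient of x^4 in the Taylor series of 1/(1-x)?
1/(1-x) = Σ x^n for |x|<1
All coefficients are 1

Answer: 1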